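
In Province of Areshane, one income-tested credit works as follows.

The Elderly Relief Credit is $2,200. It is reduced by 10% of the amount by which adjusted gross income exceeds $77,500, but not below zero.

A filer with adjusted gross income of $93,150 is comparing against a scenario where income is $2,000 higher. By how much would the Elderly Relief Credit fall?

At $93,150 — 10% of the $15,650 excess over $77,500 is $1,565; credit = $2,200 − $1,565 = $635.
At $95,150 — 10% of the $17,650 excess over $77,500 is $1,765; credit = $2,200 − $1,765 = $435.
Lost: $635 − $435 = $200.

$200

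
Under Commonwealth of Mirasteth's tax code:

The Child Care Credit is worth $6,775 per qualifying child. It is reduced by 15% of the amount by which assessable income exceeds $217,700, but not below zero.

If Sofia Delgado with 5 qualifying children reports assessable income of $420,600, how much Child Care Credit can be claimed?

$3,440

Child Care Credit: base = 5 × $6,775 = $33,875. 15% of the $202,900 excess over $217,700 is $30,435; credit = $33,875 − $30,435 = $3,440.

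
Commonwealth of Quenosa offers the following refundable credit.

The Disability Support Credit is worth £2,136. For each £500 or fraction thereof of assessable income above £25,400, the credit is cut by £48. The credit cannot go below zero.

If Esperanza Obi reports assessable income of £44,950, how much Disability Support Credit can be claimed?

Disability Support Credit: income exceeds £25,400 by £19,550, which is 40 full-or-partial £500 increments; reduction = 40 × £48 = £1,920, leaving £216.

£216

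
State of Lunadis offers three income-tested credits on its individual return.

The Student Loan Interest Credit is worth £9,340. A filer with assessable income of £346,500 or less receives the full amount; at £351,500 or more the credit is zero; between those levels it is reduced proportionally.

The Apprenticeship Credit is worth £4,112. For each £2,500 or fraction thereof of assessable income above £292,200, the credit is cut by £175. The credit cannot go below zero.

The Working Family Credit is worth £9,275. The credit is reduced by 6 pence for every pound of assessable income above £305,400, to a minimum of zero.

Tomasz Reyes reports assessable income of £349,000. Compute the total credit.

Student Loan Interest Credit: £349,000 is £2,500 into a £5,000 phase-out range, leaving 2,500/5,000 of the credit: £9,340 × 2,500/5,000 = £4,670.
Apprenticeship Credit: income exceeds £292,200 by £56,800, which is 23 full-or-partial £2,500 increments; reduction = 23 × £175 = £4,025, leaving £87.
Working Family Credit: 6% of the £43,600 excess over £305,400 is £2,616; credit = £9,275 − £2,616 = £6,659.
Total: £4,670 + £87 + £6,659 = £11,416.

£11,416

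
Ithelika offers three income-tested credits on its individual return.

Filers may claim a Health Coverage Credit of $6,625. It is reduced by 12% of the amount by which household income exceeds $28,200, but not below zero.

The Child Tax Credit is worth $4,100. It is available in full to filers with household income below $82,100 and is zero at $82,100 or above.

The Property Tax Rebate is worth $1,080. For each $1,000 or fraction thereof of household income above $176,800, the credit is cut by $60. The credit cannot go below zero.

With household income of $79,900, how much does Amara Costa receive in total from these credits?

Health Coverage Credit: 12% of the $51,700 excess over $28,200 is $6,204; credit = $6,625 − $6,204 = $421.
Child Tax Credit: $79,900 is below the $82,100 cutoff, so the full $4,100 applies.
Property Tax Rebate: $79,900 is at or below the $176,800 threshold, so the full $1,080 applies.
Total: $421 + $4,100 + $1,080 = $5,601.

$5,601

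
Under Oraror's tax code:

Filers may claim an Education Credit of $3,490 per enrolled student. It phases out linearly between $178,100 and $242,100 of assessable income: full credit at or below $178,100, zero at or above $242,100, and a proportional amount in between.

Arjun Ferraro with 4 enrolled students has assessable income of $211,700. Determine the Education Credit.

$6,631

Education Credit: base = 4 × $3,490 = $13,960. $211,700 is $33,600 into a $64,000 phase-out range, leaving 30,400/64,000 of the credit: $13,960 × 30,400/64,000 = $6,631.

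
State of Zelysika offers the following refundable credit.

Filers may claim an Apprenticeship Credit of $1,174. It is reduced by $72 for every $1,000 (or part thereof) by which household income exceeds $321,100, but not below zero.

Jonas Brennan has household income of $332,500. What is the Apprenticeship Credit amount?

Apprenticeship Credit: income exceeds $321,100 by $11,400, which is 12 full-or-partial $1,000 increments; reduction = 12 × $72 = $864, leaving $310.

$310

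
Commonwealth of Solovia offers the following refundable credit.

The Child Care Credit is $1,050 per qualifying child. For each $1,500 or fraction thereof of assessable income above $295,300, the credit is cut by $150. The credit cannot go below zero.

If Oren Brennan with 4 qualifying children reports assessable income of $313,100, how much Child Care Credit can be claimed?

Child Care Credit: base = 4 × $1,050 = $4,200. income exceeds $295,300 by $17,800, which is 12 full-or-partial $1,500 increments; reduction = 12 × $150 = $1,800, leaving $2,400.

$2,400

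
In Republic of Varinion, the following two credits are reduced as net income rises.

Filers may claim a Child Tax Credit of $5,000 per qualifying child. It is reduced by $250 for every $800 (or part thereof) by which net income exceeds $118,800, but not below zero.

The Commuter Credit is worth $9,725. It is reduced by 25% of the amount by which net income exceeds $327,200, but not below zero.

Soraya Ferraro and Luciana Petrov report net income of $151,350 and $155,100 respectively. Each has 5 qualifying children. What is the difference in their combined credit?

$1,250

Soraya ($151,350): Child Tax Credit: base = 5 × $5,000 = $25,000. income exceeds $118,800 by $32,550, which is 41 full-or-partial $800 increments; reduction = 41 × $250 = $10,250, leaving $14,750. Commuter Credit: $151,350 is at or below the $327,200 threshold, so the full $9,725 applies. total $14,750 + $9,725 = $24,475
Luciana ($155,100): Child Tax Credit: base = 5 × $5,000 = $25,000. income exceeds $118,800 by $36,300, which is 46 full-or-partial $800 increments; reduction = 46 × $250 = $11,500, leaving $13,500. Commuter Credit: $155,100 is at or below the $327,200 threshold, so the full $9,725 applies. total $13,500 + $9,725 = $23,225
Difference: |$24,475 − $23,225| = $1,250.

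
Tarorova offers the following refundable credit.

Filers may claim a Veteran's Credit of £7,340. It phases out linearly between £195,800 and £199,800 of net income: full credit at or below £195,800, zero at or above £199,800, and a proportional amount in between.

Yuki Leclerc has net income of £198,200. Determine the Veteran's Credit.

Veteran's Credit: £198,200 is £2,400 into a £4,000 phase-out range, leaving 1,600/4,000 of the credit: £7,340 × 1,600/4,000 = £2,936.

£2,936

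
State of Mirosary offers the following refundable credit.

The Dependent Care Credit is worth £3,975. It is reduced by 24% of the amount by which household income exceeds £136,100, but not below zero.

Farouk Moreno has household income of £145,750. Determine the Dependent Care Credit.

Dependent Care Credit: 24% of the £9,650 excess over £136,100 is £2,316; credit = £3,975 − £2,316 = £1,659.

£1,659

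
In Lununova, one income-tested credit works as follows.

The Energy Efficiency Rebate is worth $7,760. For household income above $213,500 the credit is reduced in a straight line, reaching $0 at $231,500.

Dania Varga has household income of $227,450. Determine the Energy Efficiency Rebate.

Energy Efficiency Rebate: $227,450 is $13,950 into a $18,000 phase-out range, leaving 4,050/18,000 of the credit: $7,760 × 4,050/18,000 = $1,746.

$1,746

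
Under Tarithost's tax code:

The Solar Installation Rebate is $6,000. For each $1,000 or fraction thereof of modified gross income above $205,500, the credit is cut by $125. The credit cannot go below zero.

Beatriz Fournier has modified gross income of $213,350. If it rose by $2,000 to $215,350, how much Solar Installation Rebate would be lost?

At $213,350 — income exceeds $205,500 by $7,850, which is 8 full-or-partial $1,000 increments; reduction = 8 × $125 = $1,000, leaving $5,000.
At $215,350 — income exceeds $205,500 by $9,850, which is 10 full-or-partial $1,000 increments; reduction = 10 × $125 = $1,250, leaving $4,750.
Lost: $5,000 − $4,750 = $250.

$250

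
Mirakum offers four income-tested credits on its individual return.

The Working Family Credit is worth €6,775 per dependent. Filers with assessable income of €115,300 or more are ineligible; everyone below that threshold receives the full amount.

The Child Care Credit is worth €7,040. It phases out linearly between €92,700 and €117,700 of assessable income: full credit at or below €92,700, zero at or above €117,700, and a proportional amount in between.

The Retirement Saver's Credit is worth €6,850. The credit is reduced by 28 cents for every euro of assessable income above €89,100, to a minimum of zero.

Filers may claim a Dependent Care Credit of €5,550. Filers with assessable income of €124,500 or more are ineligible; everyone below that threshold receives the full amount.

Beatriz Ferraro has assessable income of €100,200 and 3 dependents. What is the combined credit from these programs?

€34,545

Working Family Credit: base = 3 × €6,775 = €20,325. €100,200 is below the €115,300 cutoff, so the full €20,325 applies.
Child Care Credit: €100,200 is €7,500 into a €25,000 phase-out range, leaving 17,500/25,000 of the credit: €7,040 × 17,500/25,000 = €4,928.
Retirement Saver's Credit: 28% of the €11,100 excess over €89,100 is €3,108; credit = €6,850 − €3,108 = €3,742.
Dependent Care Credit: €100,200 is below the €124,500 cutoff, so the full €5,550 applies.
Total: €20,325 + €4,928 + €3,742 + €5,550 = €34,545.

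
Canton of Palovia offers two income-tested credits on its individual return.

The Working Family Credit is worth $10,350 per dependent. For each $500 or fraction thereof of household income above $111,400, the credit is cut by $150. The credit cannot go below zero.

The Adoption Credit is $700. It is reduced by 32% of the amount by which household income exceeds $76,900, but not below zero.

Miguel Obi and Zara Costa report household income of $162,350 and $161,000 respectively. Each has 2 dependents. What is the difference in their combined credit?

$300

Miguel ($162,350): Working Family Credit: base = 2 × $10,350 = $20,700. income exceeds $111,400 by $50,950, which is 102 full-or-partial $500 increments; reduction = 102 × $150 = $15,300, leaving $5,400. Adoption Credit: 32% of the $85,450 excess over $76,900 is $27,344 ≥ base, so the credit is $0. total $5,400 + $0 = $5,400
Zara ($161,000): Working Family Credit: base = 2 × $10,350 = $20,700. income exceeds $111,400 by $49,600, which is 100 full-or-partial $500 increments; reduction = 100 × $150 = $15,000, leaving $5,700. Adoption Credit: 32% of the $84,100 excess over $76,900 is $26,912 ≥ base, so the credit is $0. total $5,700 + $0 = $5,700
Difference: |$5,400 − $5,700| = $300.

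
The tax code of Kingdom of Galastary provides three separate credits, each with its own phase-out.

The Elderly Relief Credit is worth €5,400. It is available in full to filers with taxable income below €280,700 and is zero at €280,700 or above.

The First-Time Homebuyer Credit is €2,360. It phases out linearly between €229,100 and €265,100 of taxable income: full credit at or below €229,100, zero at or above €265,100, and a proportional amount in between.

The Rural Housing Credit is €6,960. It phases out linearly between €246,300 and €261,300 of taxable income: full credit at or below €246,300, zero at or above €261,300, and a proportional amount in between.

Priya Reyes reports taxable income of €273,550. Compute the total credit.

€5,400

Elderly Relief Credit: €273,550 is below the €280,700 cutoff, so the full €5,400 applies.
First-Time Homebuyer Credit: €273,550 is at or above €265,100, so the credit is €0.
Rural Housing Credit: €273,550 is at or above €261,300, so the credit is €0.
Total: €5,400 + €0 + €0 = €5,400.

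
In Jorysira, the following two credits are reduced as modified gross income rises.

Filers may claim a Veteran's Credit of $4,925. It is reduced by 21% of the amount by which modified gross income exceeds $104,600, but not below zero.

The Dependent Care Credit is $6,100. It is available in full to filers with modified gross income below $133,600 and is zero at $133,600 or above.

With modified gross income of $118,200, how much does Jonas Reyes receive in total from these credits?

Veteran's Credit: 21% of the $13,600 excess over $104,600 is $2,856; credit = $4,925 − $2,856 = $2,069.
Dependent Care Credit: $118,200 is below the $133,600 cutoff, so the full $6,100 applies.
Total: $2,069 + $6,100 = $8,169.

$8,169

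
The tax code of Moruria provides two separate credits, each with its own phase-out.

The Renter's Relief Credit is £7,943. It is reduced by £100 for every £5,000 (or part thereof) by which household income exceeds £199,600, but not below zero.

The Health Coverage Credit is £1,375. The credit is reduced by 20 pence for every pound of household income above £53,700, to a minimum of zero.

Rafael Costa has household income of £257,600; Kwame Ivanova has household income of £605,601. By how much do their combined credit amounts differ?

£6,743

Rafael (£257,600): Renter's Relief Credit: income exceeds £199,600 by £58,000, which is 12 full-or-partial £5,000 increments; reduction = 12 × £100 = £1,200, leaving £6,743. Health Coverage Credit: 20% of the £203,900 excess over £53,700 is £40,780 ≥ base, so the credit is £0. total £6,743 + £0 = £6,743
Kwame (£605,601): Renter's Relief Credit: income exceeds £199,600 by £406,001 → 82 increments × £100 = £8,200 ≥ base, so the credit is £0. Health Coverage Credit: 20% of the £551,901 excess over £53,700 is £110,380.20 ≥ base, so the credit is £0. total £0 + £0 = £0
Difference: |£6,743 − £0| = £6,743.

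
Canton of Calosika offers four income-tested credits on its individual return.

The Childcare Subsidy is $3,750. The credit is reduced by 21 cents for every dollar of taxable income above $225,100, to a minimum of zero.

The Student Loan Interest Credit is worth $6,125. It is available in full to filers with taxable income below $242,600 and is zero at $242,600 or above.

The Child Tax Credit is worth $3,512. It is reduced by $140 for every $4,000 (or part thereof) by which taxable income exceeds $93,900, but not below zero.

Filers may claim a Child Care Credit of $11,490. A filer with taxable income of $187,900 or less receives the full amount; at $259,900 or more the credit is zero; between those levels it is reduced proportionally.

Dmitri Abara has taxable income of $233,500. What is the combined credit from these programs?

Childcare Subsidy: 21% of the $8,400 excess over $225,100 is $1,764; credit = $3,750 − $1,764 = $1,986.
Student Loan Interest Credit: $233,500 is below the $242,600 cutoff, so the full $6,125 applies.
Child Tax Credit: income exceeds $93,900 by $139,600 → 35 increments × $140 = $4,900 ≥ base, so the credit is $0.
Child Care Credit: $233,500 is $45,600 into a $72,000 phase-out range, leaving 26,400/72,000 of the credit: $11,490 × 26,400/72,000 = $4,213.
Total: $1,986 + $6,125 + $0 + $4,213 = $12,324.

$12,324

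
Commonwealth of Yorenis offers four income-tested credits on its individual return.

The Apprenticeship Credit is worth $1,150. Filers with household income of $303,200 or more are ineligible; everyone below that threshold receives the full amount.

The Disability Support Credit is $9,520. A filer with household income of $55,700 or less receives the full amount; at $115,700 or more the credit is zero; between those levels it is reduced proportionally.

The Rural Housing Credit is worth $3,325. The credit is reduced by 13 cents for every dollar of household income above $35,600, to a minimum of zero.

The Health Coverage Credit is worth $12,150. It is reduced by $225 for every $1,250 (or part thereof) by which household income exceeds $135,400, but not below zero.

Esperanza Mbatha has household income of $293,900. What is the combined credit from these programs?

$1,150

Apprenticeship Credit: $293,900 is below the $303,200 cutoff, so the full $1,150 applies.
Disability Support Credit: $293,900 is at or above $115,700, so the credit is $0.
Rural Housing Credit: 13% of the $258,300 excess over $35,600 is $33,579 ≥ base, so the credit is $0.
Health Coverage Credit: income exceeds $135,400 by $158,500 → 127 increments × $225 = $28,575 ≥ base, so the credit is $0.
Total: $1,150 + $0 + $0 + $0 = $1,150.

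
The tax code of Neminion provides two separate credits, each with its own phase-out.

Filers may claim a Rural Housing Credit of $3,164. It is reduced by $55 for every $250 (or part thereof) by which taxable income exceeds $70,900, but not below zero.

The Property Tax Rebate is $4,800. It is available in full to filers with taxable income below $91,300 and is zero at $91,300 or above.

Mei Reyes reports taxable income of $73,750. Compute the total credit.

Rural Housing Credit: income exceeds $70,900 by $2,850, which is 12 full-or-partial $250 increments; reduction = 12 × $55 = $660, leaving $2,504.
Property Tax Rebate: $73,750 is below the $91,300 cutoff, so the full $4,800 applies.
Total: $2,504 + $4,800 = $7,304.

$7,304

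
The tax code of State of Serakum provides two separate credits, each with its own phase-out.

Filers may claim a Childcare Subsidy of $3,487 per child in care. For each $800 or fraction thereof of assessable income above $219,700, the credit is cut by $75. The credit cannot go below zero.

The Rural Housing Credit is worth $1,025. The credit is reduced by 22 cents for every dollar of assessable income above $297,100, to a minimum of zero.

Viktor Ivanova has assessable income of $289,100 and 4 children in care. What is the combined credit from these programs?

$8,448

Childcare Subsidy: base = 4 × $3,487 = $13,948. income exceeds $219,700 by $69,400, which is 87 full-or-partial $800 increments; reduction = 87 × $75 = $6,525, leaving $7,423.
Rural Housing Credit: $289,100 is at or below the $297,100 threshold, so the full $1,025 applies.
Total: $7,423 + $1,025 = $8,448.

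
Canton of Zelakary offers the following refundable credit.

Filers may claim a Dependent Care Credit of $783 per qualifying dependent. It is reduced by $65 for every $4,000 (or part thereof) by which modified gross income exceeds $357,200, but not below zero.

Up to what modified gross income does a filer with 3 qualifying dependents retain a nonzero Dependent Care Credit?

Full credit = 3 × $783 = $2,349.
After 36 increments the reduction is 36 × $65 = $2,340, leaving $9; one more increment wipes it out. Increment 36 ends at excess 36 × $4,000 = $144,000, so the highest qualifying income is $357,200 + $144,000 = $501,200.

$501,200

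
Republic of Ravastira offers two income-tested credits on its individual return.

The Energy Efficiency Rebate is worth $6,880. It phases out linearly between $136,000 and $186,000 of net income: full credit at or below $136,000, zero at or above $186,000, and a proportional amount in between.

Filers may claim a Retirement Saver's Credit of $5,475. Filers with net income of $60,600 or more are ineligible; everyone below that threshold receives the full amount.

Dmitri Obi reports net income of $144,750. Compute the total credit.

$5,676

Energy Efficiency Rebate: $144,750 is $8,750 into a $50,000 phase-out range, leaving 41,250/50,000 of the credit: $6,880 × 41,250/50,000 = $5,676.
Retirement Saver's Credit: $144,750 meets or exceeds the $60,600 cutoff, so the credit is $0.
Total: $5,676 + $0 = $5,676.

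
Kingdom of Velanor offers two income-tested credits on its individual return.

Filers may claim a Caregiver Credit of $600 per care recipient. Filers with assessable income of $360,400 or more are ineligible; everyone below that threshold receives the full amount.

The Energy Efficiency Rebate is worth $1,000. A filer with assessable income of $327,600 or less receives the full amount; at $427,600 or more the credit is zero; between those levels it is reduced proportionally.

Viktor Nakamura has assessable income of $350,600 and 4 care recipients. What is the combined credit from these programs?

Caregiver Credit: base = 4 × $600 = $2,400. $350,600 is below the $360,400 cutoff, so the full $2,400 applies.
Energy Efficiency Rebate: $350,600 is $23,000 into a $100,000 phase-out range, leaving 77,000/100,000 of the credit: $1,000 × 77,000/100,000 = $770.
Total: $2,400 + $770 = $3,170.

$3,170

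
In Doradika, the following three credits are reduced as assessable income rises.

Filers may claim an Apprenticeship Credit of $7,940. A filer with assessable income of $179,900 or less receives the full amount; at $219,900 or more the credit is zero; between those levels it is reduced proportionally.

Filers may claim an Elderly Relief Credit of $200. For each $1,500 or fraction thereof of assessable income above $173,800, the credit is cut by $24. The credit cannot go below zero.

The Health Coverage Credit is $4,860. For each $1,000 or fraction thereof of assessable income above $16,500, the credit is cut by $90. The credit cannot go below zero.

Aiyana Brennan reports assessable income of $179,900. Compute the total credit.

$8,020

Apprenticeship Credit: $179,900 is at or below the $179,900 threshold, so the full $7,940 applies.
Elderly Relief Credit: income exceeds $173,800 by $6,100, which is 5 full-or-partial $1,500 increments; reduction = 5 × $24 = $120, leaving $80.
Health Coverage Credit: income exceeds $16,500 by $163,400 → 164 increments × $90 = $14,760 ≥ base, so the credit is $0.
Total: $7,940 + $80 + $0 = $8,020.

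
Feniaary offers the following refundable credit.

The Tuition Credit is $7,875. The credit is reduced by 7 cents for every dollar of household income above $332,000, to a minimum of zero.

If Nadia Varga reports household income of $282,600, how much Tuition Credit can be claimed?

$7,875

Tuition Credit: $282,600 is at or below the $332,000 threshold, so the full $7,875 applies.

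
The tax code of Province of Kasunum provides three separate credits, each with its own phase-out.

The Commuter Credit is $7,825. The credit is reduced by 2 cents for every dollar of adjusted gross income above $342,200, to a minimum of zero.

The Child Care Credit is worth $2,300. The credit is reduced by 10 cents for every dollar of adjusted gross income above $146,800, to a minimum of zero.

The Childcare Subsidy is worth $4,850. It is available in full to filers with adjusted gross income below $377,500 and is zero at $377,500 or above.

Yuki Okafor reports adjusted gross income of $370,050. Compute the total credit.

$12,118

Commuter Credit: 2% of the $27,850 excess over $342,200 is $557; credit = $7,825 − $557 = $7,268.
Child Care Credit: 10% of the $223,250 excess over $146,800 is $22,325 ≥ base, so the credit is $0.
Childcare Subsidy: $370,050 is below the $377,500 cutoff, so the full $4,850 applies.
Total: $7,268 + $0 + $4,850 = $12,118.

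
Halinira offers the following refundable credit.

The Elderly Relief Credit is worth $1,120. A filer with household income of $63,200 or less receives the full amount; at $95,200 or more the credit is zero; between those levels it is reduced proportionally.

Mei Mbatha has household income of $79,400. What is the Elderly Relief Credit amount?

$553

Elderly Relief Credit: $79,400 is $16,200 into a $32,000 phase-out range, leaving 15,800/32,000 of the credit: $1,120 × 15,800/32,000 = $553.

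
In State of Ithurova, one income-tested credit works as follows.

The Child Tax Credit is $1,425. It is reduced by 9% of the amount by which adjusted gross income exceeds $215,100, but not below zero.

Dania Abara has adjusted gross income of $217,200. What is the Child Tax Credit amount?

Child Tax Credit: 9% of the $2,100 excess over $215,100 is $189; credit = $1,425 − $189 = $1,236.

$1,236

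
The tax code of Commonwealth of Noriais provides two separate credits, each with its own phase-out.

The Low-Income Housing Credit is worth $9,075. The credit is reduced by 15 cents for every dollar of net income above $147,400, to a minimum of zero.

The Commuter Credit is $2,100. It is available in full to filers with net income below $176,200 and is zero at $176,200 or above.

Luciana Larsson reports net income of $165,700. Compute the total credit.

Low-Income Housing Credit: 15% of the $18,300 excess over $147,400 is $2,745; credit = $9,075 − $2,745 = $6,330.
Commuter Credit: $165,700 is below the $176,200 cutoff, so the full $2,100 applies.
Total: $6,330 + $2,100 = $8,430.

$8,430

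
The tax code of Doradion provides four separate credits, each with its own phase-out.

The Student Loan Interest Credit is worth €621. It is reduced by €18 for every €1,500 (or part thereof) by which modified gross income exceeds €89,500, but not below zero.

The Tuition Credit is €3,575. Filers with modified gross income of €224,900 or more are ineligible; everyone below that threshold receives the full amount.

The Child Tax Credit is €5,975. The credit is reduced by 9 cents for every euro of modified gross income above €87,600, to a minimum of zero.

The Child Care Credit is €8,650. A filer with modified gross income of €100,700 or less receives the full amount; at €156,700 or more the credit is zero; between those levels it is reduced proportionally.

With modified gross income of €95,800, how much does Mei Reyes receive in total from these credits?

Student Loan Interest Credit: income exceeds €89,500 by €6,300, which is 5 full-or-partial €1,500 increments; reduction = 5 × €18 = €90, leaving €531.
Tuition Credit: €95,800 is below the €224,900 cutoff, so the full €3,575 applies.
Child Tax Credit: 9% of the €8,200 excess over €87,600 is €738; credit = €5,975 − €738 = €5,237.
Child Care Credit: €95,800 is at or below the €100,700 threshold, so the full €8,650 applies.
Total: €531 + €3,575 + €5,237 + €8,650 = €17,993.

€17,993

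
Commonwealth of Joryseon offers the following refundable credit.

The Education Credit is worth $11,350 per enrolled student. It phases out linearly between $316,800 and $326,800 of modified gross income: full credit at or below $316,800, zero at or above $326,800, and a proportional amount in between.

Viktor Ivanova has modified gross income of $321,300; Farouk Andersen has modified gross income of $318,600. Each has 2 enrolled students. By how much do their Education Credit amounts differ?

$6,129

Viktor ($321,300): Education Credit: base = 2 × $11,350 = $22,700. $321,300 is $4,500 into a $10,000 phase-out range, leaving 5,500/10,000 of the credit: $22,700 × 5,500/10,000 = $12,485.
Farouk ($318,600): Education Credit: base = 2 × $11,350 = $22,700. $318,600 is $1,800 into a $10,000 phase-out range, leaving 8,200/10,000 of the credit: $22,700 × 8,200/10,000 = $18,614.
Difference: |$12,485 − $18,614| = $6,129.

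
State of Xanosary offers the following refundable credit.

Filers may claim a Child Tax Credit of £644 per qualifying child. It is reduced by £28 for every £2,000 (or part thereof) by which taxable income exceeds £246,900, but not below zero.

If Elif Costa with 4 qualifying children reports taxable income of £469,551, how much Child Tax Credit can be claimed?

Child Tax Credit: base = 4 × £644 = £2,576. income exceeds £246,900 by £222,651 → 112 increments × £28 = £3,136 ≥ base, so the credit is £0.

£0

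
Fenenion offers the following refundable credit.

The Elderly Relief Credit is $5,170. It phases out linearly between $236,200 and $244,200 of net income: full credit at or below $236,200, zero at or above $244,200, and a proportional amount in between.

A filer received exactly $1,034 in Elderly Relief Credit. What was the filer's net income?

$242,600

$1,034 is 1,034/5,170 of the full $5,170, so 4,136/5,170 of the $8,000 range has been used: income = $236,200 + $8,000 × 4,136/5,170 = $242,600.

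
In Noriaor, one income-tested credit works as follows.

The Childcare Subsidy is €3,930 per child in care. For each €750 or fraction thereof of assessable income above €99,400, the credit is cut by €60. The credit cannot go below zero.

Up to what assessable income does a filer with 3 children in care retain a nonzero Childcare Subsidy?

€246,400

Full credit = 3 × €3,930 = €11,790.
After 196 increments the reduction is 196 × €60 = €11,760, leaving €30; one more increment wipes it out. Increment 196 ends at excess 196 × €750 = €147,000, so the highest qualifying income is €99,400 + €147,000 = €246,400.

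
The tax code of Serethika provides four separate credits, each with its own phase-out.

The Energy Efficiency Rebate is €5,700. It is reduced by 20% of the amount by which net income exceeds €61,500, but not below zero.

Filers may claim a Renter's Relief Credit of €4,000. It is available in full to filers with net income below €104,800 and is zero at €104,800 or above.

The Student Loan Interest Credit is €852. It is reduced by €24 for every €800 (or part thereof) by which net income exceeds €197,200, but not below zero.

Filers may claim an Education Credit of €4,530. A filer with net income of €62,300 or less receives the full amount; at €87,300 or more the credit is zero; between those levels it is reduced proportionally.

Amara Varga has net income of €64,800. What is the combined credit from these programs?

Energy Efficiency Rebate: 20% of the €3,300 excess over €61,500 is €660; credit = €5,700 − €660 = €5,040.
Renter's Relief Credit: €64,800 is below the €104,800 cutoff, so the full €4,000 applies.
Student Loan Interest Credit: €64,800 is at or below the €197,200 threshold, so the full €852 applies.
Education Credit: €64,800 is €2,500 into a €25,000 phase-out range, leaving 22,500/25,000 of the credit: €4,530 × 22,500/25,000 = €4,077.
Total: €5,040 + €4,000 + €852 + €4,077 = €13,969.

€13,969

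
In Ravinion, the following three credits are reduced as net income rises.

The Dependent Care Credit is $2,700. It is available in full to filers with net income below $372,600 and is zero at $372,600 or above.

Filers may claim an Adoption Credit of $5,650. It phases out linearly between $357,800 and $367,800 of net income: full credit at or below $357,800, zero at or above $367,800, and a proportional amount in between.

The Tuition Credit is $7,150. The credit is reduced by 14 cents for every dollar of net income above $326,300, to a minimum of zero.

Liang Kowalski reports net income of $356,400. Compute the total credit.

Dependent Care Credit: $356,400 is below the $372,600 cutoff, so the full $2,700 applies.
Adoption Credit: $356,400 is at or below the $357,800 threshold, so the full $5,650 applies.
Tuition Credit: 14% of the $30,100 excess over $326,300 is $4,214; credit = $7,150 − $4,214 = $2,936.
Total: $2,700 + $5,650 + $2,936 = $11,286.

$11,286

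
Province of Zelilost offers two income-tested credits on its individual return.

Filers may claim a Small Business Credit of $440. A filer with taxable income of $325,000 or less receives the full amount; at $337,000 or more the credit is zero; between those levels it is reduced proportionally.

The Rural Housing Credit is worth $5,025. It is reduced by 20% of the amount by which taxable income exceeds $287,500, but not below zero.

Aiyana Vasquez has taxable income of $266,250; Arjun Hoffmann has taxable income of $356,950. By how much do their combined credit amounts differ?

Aiyana ($266,250): Small Business Credit: $266,250 is at or below the $325,000 threshold, so the full $440 applies. Rural Housing Credit: $266,250 is at or below the $287,500 threshold, so the full $5,025 applies. total $440 + $5,025 = $5,465
Arjun ($356,950): Small Business Credit: $356,950 is at or above $337,000, so the credit is $0. Rural Housing Credit: 20% of the $69,450 excess over $287,500 is $13,890 ≥ base, so the credit is $0. total $0 + $0 = $0
Difference: |$5,465 − $0| = $5,465.

$5,465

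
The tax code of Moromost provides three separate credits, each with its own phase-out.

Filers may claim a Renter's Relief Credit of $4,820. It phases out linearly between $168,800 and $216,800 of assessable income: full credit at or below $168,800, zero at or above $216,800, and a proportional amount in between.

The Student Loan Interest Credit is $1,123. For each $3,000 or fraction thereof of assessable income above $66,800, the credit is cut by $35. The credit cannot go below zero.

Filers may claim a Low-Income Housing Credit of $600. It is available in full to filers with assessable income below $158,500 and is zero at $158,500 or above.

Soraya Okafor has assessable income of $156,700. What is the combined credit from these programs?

Renter's Relief Credit: $156,700 is at or below the $168,800 threshold, so the full $4,820 applies.
Student Loan Interest Credit: income exceeds $66,800 by $89,900, which is 30 full-or-partial $3,000 increments; reduction = 30 × $35 = $1,050, leaving $73.
Low-Income Housing Credit: $156,700 is below the $158,500 cutoff, so the full $600 applies.
Total: $4,820 + $73 + $600 = $5,493.

$5,493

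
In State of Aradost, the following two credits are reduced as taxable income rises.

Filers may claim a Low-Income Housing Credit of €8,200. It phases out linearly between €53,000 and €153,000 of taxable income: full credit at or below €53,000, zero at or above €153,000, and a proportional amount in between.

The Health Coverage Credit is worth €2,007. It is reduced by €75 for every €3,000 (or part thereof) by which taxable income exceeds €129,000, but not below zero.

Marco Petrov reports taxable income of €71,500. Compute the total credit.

€8,690

Low-Income Housing Credit: €71,500 is €18,500 into a €100,000 phase-out range, leaving 81,500/100,000 of the credit: €8,200 × 81,500/100,000 = €6,683.
Health Coverage Credit: €71,500 is at or below the €129,000 threshold, so the full €2,007 applies.
Total: €6,683 + €2,007 = €8,690.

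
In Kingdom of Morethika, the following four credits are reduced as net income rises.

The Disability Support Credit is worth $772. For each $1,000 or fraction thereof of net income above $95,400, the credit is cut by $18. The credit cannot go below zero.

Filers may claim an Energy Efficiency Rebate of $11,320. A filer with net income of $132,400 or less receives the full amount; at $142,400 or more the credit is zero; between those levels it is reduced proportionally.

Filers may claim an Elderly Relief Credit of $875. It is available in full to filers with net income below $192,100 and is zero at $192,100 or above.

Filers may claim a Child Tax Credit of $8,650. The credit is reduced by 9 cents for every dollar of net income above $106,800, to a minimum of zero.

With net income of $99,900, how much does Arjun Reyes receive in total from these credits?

Disability Support Credit: income exceeds $95,400 by $4,500, which is 5 full-or-partial $1,000 increments; reduction = 5 × $18 = $90, leaving $682.
Energy Efficiency Rebate: $99,900 is at or below the $132,400 threshold, so the full $11,320 applies.
Elderly Relief Credit: $99,900 is below the $192,100 cutoff, so the full $875 applies.
Child Tax Credit: $99,900 is at or below the $106,800 threshold, so the full $8,650 applies.
Total: $682 + $11,320 + $875 + $8,650 = $21,527.

$21,527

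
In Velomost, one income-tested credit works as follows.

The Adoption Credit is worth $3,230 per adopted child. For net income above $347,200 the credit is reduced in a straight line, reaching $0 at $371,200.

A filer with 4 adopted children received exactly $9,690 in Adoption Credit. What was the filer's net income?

Full credit = 4 × $3,230 = $12,920.
$9,690 is 9,690/12,920 of the full $12,920, so 3,230/12,920 of the $24,000 range has been used: income = $347,200 + $24,000 × 3,230/12,920 = $353,200.

$353,200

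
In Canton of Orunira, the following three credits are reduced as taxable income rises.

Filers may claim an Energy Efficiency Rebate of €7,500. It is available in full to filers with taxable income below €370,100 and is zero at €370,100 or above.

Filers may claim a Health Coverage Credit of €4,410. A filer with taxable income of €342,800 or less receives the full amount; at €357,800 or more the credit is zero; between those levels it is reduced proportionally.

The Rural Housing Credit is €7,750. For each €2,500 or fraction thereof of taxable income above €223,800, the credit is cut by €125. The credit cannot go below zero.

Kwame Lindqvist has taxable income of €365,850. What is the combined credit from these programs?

€8,125

Energy Efficiency Rebate: €365,850 is below the €370,100 cutoff, so the full €7,500 applies.
Health Coverage Credit: €365,850 is at or above €357,800, so the credit is €0.
Rural Housing Credit: income exceeds €223,800 by €142,050, which is 57 full-or-partial €2,500 increments; reduction = 57 × €125 = €7,125, leaving €625.
Total: €7,500 + €0 + €625 = €8,125.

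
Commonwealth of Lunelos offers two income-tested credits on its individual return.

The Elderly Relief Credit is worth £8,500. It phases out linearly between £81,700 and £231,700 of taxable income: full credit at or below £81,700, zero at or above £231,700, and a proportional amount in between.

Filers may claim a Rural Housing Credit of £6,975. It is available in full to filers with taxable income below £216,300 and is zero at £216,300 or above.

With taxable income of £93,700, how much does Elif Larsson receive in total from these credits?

Elderly Relief Credit: £93,700 is £12,000 into a £150,000 phase-out range, leaving 138,000/150,000 of the credit: £8,500 × 138,000/150,000 = £7,820.
Rural Housing Credit: £93,700 is below the £216,300 cutoff, so the full £6,975 applies.
Total: £7,820 + £6,975 = £14,795.

£14,795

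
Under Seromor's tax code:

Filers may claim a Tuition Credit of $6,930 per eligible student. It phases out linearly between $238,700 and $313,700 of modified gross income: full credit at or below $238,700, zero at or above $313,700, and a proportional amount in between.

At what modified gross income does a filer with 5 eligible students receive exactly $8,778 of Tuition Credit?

$294,700

Full credit = 5 × $6,930 = $34,650.
$8,778 is 8,778/34,650 of the full $34,650, so 25,872/34,650 of the $75,000 range has been used: income = $238,700 + $75,000 × 25,872/34,650 = $294,700.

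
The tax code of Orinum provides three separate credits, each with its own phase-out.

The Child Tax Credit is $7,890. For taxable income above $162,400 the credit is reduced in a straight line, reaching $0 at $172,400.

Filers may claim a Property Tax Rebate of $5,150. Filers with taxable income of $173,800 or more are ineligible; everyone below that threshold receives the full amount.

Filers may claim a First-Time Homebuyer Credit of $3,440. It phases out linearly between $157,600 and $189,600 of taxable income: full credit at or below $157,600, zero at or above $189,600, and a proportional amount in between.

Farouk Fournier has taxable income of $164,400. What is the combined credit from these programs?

Child Tax Credit: $164,400 is $2,000 into a $10,000 phase-out range, leaving 8,000/10,000 of the credit: $7,890 × 8,000/10,000 = $6,312.
Property Tax Rebate: $164,400 is below the $173,800 cutoff, so the full $5,150 applies.
First-Time Homebuyer Credit: $164,400 is $6,800 into a $32,000 phase-out range, leaving 25,200/32,000 of the credit: $3,440 × 25,200/32,000 = $2,709.
Total: $6,312 + $5,150 + $2,709 = $14,171.

$14,171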